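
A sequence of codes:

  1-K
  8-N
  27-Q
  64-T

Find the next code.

125-W

First component goes 1, 8, 27, 64 → 125 (perfect cubes: 1³, 2³, 3³, …).
Letter: letters move forward 3 places in the alphabet, so K, N, Q, T → W.
So the next code is 125-W.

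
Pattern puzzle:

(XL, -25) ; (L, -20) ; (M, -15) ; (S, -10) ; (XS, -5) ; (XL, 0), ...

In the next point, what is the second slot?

Second slot — +5 each step: -25, -20, -15, -10, -5, 0 → 5.

5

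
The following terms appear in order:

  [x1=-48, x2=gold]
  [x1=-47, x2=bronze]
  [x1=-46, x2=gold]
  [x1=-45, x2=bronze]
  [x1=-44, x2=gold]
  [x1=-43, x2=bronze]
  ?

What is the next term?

[x1=-42, x2=gold]

X1 goes -48, -47, -46, -45, -44, -43 → -42 (+1 each step).
X2 goes gold, bronze, gold, bronze, gold, bronze → gold (alternates gold ↔ bronze).
So the next term is [x1=-42, x2=gold].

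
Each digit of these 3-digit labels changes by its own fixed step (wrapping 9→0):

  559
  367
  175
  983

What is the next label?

First digit — −2 each step, mod 10: 5, 3, 1, 9 → 7.
Second digit: 5, 6, 7, 8 → 9 (+1 each step, mod 10).
Third digit: −2 each step, mod 10; 9, 7, 5, 3 → 1.
So the next label is 791.

791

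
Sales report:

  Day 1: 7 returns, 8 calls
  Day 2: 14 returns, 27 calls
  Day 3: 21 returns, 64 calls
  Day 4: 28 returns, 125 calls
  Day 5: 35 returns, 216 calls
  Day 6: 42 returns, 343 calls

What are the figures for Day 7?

Returns: +7 each step; 7, 14, 21, 28, 35, 42 → 49.
For the calls, perfect cubes: 2³, 3³, 4³, …: 8, 27, 64, 125, 216, 343 → 512.
Putting it together: 49 returns, 512 calls.

49 returns, 512 calls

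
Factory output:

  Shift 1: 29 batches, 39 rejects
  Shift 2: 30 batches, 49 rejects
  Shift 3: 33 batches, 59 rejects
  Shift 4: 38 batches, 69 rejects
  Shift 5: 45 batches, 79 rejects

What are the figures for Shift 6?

54 batches, 89 rejects

Batches — differences are 1, 3, 5, … (increasing by 2 each time): 29, 30, 33, 38, 45 → 54.
Rejects — +10 each step: 39, 49, 59, 69, 79 → 89.
Putting it together: 54 batches, 89 rejects.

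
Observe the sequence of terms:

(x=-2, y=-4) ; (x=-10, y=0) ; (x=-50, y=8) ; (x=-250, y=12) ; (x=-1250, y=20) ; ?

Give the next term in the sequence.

(x=-6250, y=24)

X goes -2, -10, -50, -250, -1250 → -6250 (×5 each step).
Y: alternating steps +4, +8, +4, +8, …, so -4, 0, 8, 12, 20 → 24.
Combining the parts gives (x=-6250, y=24).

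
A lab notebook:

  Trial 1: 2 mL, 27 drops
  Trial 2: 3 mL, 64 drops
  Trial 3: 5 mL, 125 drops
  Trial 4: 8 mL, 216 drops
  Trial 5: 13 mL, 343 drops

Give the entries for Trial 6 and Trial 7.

21 mL, 512 drops; 34 mL, 729 drops

ML: each term is the sum of the two before it; 2, 3, 5, 8, 13 → 21 → 34.
Drops goes 27, 64, 125, 216, 343 → 512 → 729 (perfect cubes: 3³, 4³, 5³, …).
Putting the parts together: 21 mL, 512 drops and then 34 mL, 729 drops.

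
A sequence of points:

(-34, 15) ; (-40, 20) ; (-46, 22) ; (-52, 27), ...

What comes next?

For the first coordinate, −6 each step: -34, -40, -46, -52 → -58.
Second coordinate: alternating steps +5, +2, +5, +2, …, so 15, 20, 22, 27 → 29.
Putting it together: (-58, 29).

(-58, 29)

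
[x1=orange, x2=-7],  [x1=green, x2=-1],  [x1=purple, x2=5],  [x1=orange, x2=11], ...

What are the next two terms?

X1 goes orange, green, purple, orange → green → purple (repeats orange → green → purple).
For the x2, +6 each step: -7, -1, 5, 11 → 17 → 23.
Putting the parts together: [x1=green, x2=17] and then [x1=purple, x2=23].

[x1=green, x2=17], [x1=purple, x2=23]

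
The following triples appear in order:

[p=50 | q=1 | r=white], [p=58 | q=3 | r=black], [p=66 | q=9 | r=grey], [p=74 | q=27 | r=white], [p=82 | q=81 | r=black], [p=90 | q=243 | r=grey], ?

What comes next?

P: 50, 58, 66, 74, 82, 90 → 98 (+8 each step).
For the q, ×3 each step: 1, 3, 9, 27, 81, 243 → 729.
R goes white, black, grey, white, black, grey → white (repeats white → black → grey).
So the next triple is [p=98 | q=729 | r=white].

[p=98 | q=729 | r=white]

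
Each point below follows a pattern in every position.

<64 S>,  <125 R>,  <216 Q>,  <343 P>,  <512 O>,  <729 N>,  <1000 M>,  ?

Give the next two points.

<1331 L>, <1728 K>

For the first part, perfect cubes: 4³, 5³, 6³, …: 64, 125, 216, 343, 512, 729, 1000 → 1331 → 1728.
Letter — letters move back 1 place in the alphabet: S, R, Q, P, O, N, M → L → K.
So the next two points are <1331 L> and <1728 K>.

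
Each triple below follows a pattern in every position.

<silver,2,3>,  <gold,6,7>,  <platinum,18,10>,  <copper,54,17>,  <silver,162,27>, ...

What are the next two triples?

<gold,486,44>, <platinum,1458,71>

Metal: silver, gold, platinum, copper, silver → gold → platinum (repeats silver → gold → platinum → copper).
Second value: ×3 each step; 2, 6, 18, 54, 162 → 486 → 1458.
Third value goes 3, 7, 10, 17, 27 → 44 → 71 (each term is the sum of the two before it).
So the next two triples are <gold,486,44> and <platinum,1458,71>.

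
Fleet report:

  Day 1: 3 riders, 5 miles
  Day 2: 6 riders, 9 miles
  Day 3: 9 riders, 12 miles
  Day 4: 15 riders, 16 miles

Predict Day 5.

24 riders, 19 miles

Riders: each term is the sum of the two before it; 3, 6, 9, 15 → 24.
Miles goes 5, 9, 12, 16 → 19 (alternating steps +4, +3, +4, +3, …).
Putting it together: 24 riders, 19 miles.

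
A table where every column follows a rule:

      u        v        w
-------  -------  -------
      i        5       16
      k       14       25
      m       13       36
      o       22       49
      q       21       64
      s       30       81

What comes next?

Column u: letters move forward 2 places in the alphabet; i, k, m, o, q, s → u.
Column v — alternating steps +9, −1, +9, −1, …: 5, 14, 13, 22, 21, 30 → 29.
Column w: 16, 25, 36, 49, 64, 81 → 100 (perfect squares: 4², 5², 6², …).
So the next row is u  29  100.

u  29  100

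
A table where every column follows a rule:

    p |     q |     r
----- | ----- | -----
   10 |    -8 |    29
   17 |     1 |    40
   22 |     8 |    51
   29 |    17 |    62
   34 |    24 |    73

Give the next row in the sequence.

Column p: alternating steps +7, +5, +7, +5, …; 10, 17, 22, 29, 34 → 41.
For the column q, alternating steps +9, +7, +9, +7, …: -8, 1, 8, 17, 24 → 33.
Column r: 29, 40, 51, 62, 73 → 84 (+11 each step).
Putting it together: 41  33  84.

41  33  84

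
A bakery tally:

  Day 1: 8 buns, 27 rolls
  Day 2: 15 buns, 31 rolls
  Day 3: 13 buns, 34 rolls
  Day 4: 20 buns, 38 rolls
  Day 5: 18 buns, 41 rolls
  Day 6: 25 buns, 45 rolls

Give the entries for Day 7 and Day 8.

Buns goes 8, 15, 13, 20, 18, 25 → 23 → 30 (alternating steps +7, −2, +7, −2, …).
Rolls: alternating steps +4, +3, +4, +3, …, so 27, 31, 34, 38, 41, 45 → 48 → 52.
So the next two lines are 23 buns, 48 rolls and 30 buns, 52 rolls.

23 buns, 48 rolls; 30 buns, 52 rolls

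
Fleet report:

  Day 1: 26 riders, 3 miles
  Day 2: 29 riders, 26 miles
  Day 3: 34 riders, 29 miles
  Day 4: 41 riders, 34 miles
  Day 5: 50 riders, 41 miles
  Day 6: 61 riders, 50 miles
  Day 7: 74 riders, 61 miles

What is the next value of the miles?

74

Riders: differences are 3, 5, 7, … (increasing by 2 each time); 26, 29, 34, 41, 50, 61, 74 → 89.
For the miles, always the previous value of the riders: 3, 26, 29, 34, 41, 50, 61 → 74.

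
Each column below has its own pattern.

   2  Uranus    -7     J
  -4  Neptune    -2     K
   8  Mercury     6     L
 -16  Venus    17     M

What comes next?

32  Earth  31  N

For the first component, ×(-2) each step: 2, -4, 8, -16 → 32.
Planet: Uranus, Neptune, Mercury, Venus → Earth (runs through the planets Mercury→Neptune).
Third component: differences are 5, 8, 11, … (increasing by 3 each time), so -7, -2, 6, 17 → 31.
Letter: letters move forward 1 place in the alphabet; J, K, L, M → N.
Putting it together: 32  Earth  31  N.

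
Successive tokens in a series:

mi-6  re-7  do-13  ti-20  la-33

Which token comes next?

Note: mi, re, do, ti, la → sol (runs backward through the solfège scale do→ti).
Second component: each term is the sum of the two before it; 6, 7, 13, 20, 33 → 53.
Putting it together: sol-53.

sol-53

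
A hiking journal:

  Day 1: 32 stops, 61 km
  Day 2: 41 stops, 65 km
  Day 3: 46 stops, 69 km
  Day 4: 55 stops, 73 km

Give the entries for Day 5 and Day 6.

60 stops, 77 km; 69 stops, 81 km

Stops: alternating steps +9, +5, +9, +5, …, so 32, 41, 46, 55 → 60 → 69.
For the km, +4 each step: 61, 65, 69, 73 → 77 → 81.
Putting the parts together: 60 stops, 77 km and then 69 stops, 81 km.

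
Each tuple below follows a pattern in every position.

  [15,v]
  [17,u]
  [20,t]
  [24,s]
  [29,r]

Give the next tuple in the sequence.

[35,q]

For the first coordinate, differences are 2, 3, 4, … (increasing by 1 each time): 15, 17, 20, 24, 29 → 35.
Letter goes v, u, t, s, r → q (letters move back 1 place in the alphabet).
Combining the parts gives [35,q].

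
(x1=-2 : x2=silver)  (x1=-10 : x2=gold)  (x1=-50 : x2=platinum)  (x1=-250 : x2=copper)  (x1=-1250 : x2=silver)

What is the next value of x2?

For the x2, repeats silver → gold → platinum → copper: silver, gold, platinum, copper, silver → gold.

gold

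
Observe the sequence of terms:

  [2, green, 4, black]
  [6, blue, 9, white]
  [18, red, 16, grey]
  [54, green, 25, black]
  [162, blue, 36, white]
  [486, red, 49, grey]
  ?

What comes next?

First component — ×3 each step: 2, 6, 18, 54, 162, 486 → 1458.
Colour — repeats green → blue → red: green, blue, red, green, blue, red → green.
Third component: 4, 9, 16, 25, 36, 49 → 64 (perfect squares: 2², 3², 4², …).
Shade: black, white, grey, black, white, grey → black (repeats black → white → grey).
So the next term is [1458, green, 64, black].

[1458, green, 64, black]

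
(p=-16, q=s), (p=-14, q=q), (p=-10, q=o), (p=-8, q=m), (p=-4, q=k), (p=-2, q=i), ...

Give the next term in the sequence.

P goes -16, -14, -10, -8, -4, -2 → 2 (alternating steps +2, +4, +2, +4, …).
Q: s, q, o, m, k, i → g (letters move back 2 places in the alphabet).
Combining the parts gives (p=2, q=g).

(p=2, q=g)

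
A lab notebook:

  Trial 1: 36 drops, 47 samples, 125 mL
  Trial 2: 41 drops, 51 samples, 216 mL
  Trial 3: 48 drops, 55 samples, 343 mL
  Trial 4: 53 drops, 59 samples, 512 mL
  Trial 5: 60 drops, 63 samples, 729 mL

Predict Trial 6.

For the drops, alternating steps +5, +7, +5, +7, …: 36, 41, 48, 53, 60 → 65.
Samples — +4 each step: 47, 51, 55, 59, 63 → 67.
ML goes 125, 216, 343, 512, 729 → 1000 (perfect cubes: 5³, 6³, 7³, …).
Combining the parts gives 65 drops, 67 samples, 1000 mL.

65 drops, 67 samples, 1000 mL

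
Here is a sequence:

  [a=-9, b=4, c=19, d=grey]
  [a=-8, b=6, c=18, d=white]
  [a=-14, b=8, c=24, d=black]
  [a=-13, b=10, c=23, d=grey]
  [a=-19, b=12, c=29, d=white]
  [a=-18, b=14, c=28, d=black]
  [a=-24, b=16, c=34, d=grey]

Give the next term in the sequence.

[a=-23, b=18, c=33, d=white]

For the a, alternating steps +1, −6, +1, −6, …: -9, -8, -14, -13, -19, -18, -24 → -23.
For the b, +2 each step: 4, 6, 8, 10, 12, 14, 16 → 18.
C goes 19, 18, 24, 23, 29, 28, 34 → 33 (together with the a always sums to 10).
For the d, repeats grey → white → black: grey, white, black, grey, white, black, grey → white.
Combining the parts gives [a=-23, b=18, c=33, d=white].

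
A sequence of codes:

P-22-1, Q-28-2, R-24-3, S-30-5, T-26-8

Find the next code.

U-32-13

Letter: P, Q, R, S, T → U (letters move forward 1 place in the alphabet).
Second component: alternating steps +6, −4, +6, −4, …; 22, 28, 24, 30, 26 → 32.
Third component goes 1, 2, 3, 5, 8 → 13 (each term is the sum of the two before it).
Putting it together: U-32-13.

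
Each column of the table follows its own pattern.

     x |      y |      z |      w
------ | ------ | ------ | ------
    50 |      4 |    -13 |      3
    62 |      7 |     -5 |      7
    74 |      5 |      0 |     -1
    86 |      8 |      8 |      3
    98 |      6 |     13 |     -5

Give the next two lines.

Column x: 50, 62, 74, 86, 98 → 110 → 122 (+12 each step).
Column y: alternating steps +3, −2, +3, −2, …, so 4, 7, 5, 8, 6 → 9 → 7.
Column z: alternating steps +8, +5, +8, +5, …, so -13, -5, 0, 8, 13 → 21 → 26.
For the column w, alternating steps +4, −8, +4, −8, …: 3, 7, -1, 3, -5 → -1 → -9.
So the next two lines are 110  9  21  -1 and 122  7  26  -9.

110  9  21  -1; 122  7  26  -9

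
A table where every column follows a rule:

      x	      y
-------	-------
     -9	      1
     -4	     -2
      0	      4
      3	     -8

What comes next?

Column x: -9, -4, 0, 3 → 5 (differences are 5, 4, 3, … (decreasing by 1 each time)).
For the column y, ×(-2) each step: 1, -2, 4, -8 → 16.
Putting it together: 5  16.

5  16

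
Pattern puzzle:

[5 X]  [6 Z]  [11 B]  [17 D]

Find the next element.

[28 F]

First slot: 5, 6, 11, 17 → 28 (each term is the sum of the two before it).
For the letter, letters move forward 2 places in the alphabet, wrapping Z→A: X, Z, B, D → F.
So the next element is [28 F].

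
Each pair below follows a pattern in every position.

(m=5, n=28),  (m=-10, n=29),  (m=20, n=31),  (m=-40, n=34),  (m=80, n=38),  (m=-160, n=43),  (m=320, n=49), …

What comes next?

For the m, ×(-2) each step: 5, -10, 20, -40, 80, -160, 320 → -640.
N goes 28, 29, 31, 34, 38, 43, 49 → 56 (differences are 1, 2, 3, … (increasing by 1 each time)).
Putting it together: (m=-640, n=56).

(m=-640, n=56)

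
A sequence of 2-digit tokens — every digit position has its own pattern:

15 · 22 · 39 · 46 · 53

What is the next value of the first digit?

First digit: +1 each step, mod 10; 1, 2, 3, 4, 5 → 6.
Second digit: −3 each step, mod 10; 5, 2, 9, 6, 3 → 0.

6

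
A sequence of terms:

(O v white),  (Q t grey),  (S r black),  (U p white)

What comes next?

(W n grey)

For the first letter, letters move forward 2 places in the alphabet: O, Q, S, U → W.
Second letter: v, t, r, p → n (letters move back 2 places in the alphabet).
For the shade, repeats white → grey → black: white, grey, black, white → grey.
So the next term is (W n grey).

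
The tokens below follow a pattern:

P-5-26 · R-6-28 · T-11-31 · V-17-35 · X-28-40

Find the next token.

Z-45-46

For the letter, letters move forward 2 places in the alphabet: P, R, T, V, X → Z.
Second component — each term is the sum of the two before it: 5, 6, 11, 17, 28 → 45.
For the third component, differences are 2, 3, 4, … (increasing by 1 each time): 26, 28, 31, 35, 40 → 46.
Combining the parts gives Z-45-46.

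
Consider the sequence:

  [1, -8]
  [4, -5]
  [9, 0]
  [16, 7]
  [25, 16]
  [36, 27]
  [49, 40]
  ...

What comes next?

First slot — perfect squares: 1², 2², 3², …: 1, 4, 9, 16, 25, 36, 49 → 64.
Second slot — always 9 less than the first slot: -8, -5, 0, 7, 16, 27, 40 → 55.
So the next term is [64, 55].

[64, 55]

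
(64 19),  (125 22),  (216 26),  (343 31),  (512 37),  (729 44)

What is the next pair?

(1000 52)

First component: perfect cubes: 4³, 5³, 6³, …; 64, 125, 216, 343, 512, 729 → 1000.
Second component goes 19, 22, 26, 31, 37, 44 → 52 (differences are 3, 4, 5, … (increasing by 1 each time)).
So the next pair is (1000 52).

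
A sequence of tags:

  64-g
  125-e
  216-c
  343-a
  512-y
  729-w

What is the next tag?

First component: perfect cubes: 4³, 5³, 6³, …, so 64, 125, 216, 343, 512, 729 → 1000.
Letter: g, e, c, a, y, w → u (letters move back 2 places in the alphabet, wrapping A→Z).
So the next tag is 1000-u.

1000-u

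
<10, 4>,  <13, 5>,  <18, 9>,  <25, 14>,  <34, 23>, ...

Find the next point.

<45, 37>

First part: 10, 13, 18, 25, 34 → 45 (differences are 3, 5, 7, … (increasing by 2 each time)).
For the second part, each term is the sum of the two before it: 4, 5, 9, 14, 23 → 37.
Combining the parts gives <45, 37>.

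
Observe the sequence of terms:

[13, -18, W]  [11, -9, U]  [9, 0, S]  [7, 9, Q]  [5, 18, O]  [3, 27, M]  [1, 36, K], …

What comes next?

First coordinate goes 13, 11, 9, 7, 5, 3, 1 → -1 (−2 each step).
Second coordinate: +9 each step; -18, -9, 0, 9, 18, 27, 36 → 45.
Letter: letters move back 2 places in the alphabet, so W, U, S, Q, O, M, K → I.
Combining the parts gives [-1, 45, I].

[-1, 45, I]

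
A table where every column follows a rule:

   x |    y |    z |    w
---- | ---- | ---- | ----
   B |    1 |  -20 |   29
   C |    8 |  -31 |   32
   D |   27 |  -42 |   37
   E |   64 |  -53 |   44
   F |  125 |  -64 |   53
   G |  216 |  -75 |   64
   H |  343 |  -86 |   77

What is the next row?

Column x: letters move forward 1 place in the alphabet; B, C, D, E, F, G, H → I.
Column y: 1, 8, 27, 64, 125, 216, 343 → 512 (perfect cubes: 1³, 2³, 3³, …).
Column z: −11 each step; -20, -31, -42, -53, -64, -75, -86 → -97.
Column w: 29, 32, 37, 44, 53, 64, 77 → 92 (differences are 3, 5, 7, … (increasing by 2 each time)).
Putting it together: I  512  -97  92.

I  512  -97  92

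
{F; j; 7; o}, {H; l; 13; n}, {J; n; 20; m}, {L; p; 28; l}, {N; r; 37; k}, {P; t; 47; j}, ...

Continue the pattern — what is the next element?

First letter: F, H, J, L, N, P → R (letters move forward 2 places in the alphabet).
For the second letter, letters move forward 2 places in the alphabet: j, l, n, p, r, t → v.
For the third component, differences are 6, 7, 8, … (increasing by 1 each time): 7, 13, 20, 28, 37, 47 → 58.
Third letter: letters move back 1 place in the alphabet, so o, n, m, l, k, j → i.
Combining the parts gives {R; v; 58; i}.

{R; v; 58; i}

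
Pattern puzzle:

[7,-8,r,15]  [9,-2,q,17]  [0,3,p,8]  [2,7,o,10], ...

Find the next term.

First coordinate — alternating steps +2, −9, +2, −9, …: 7, 9, 0, 2 → -7.
Second coordinate — differences are 6, 5, 4, … (decreasing by 1 each time): -8, -2, 3, 7 → 10.
Letter: letters move back 1 place in the alphabet, so r, q, p, o → n.
Fourth coordinate: always 8 more than the first coordinate; 15, 17, 8, 10 → 1.
So the next term is [-7,10,n,1].

[-7,10,n,1]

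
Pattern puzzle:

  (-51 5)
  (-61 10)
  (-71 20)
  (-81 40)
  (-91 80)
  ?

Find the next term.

First value: −10 each step; -51, -61, -71, -81, -91 → -101.
Second value: 5, 10, 20, 40, 80 → 160 (×2 each step).
So the next term is (-101 160).

(-101 160)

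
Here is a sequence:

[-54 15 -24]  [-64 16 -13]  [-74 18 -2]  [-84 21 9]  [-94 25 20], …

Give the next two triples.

[-104 30 31], [-114 36 42]

For the first entry, −10 each step: -54, -64, -74, -84, -94 → -104 → -114.
Second entry: 15, 16, 18, 21, 25 → 30 → 36 (differences are 1, 2, 3, … (increasing by 1 each time)).
Third entry — +11 each step: -24, -13, -2, 9, 20 → 31 → 42.
So the next two triples are [-104 30 31] and [-114 36 42].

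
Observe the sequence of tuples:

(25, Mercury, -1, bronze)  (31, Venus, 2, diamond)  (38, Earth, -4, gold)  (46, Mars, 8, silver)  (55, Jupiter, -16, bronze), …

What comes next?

(65, Saturn, 32, diamond)

First part: differences are 6, 7, 8, … (increasing by 1 each time), so 25, 31, 38, 46, 55 → 65.
Planet: Mercury, Venus, Earth, Mars, Jupiter → Saturn (runs through the planets Mercury→Neptune).
Third part goes -1, 2, -4, 8, -16 → 32 (×(-2) each step).
Rank: repeats bronze → diamond → gold → silver, so bronze, diamond, gold, silver, bronze → diamond.
Combining the parts gives (65, Saturn, 32, diamond).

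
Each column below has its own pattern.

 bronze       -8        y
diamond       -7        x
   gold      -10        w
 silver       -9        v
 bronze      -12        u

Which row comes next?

diamond  -11  t

Rank: bronze, diamond, gold, silver, bronze → diamond (repeats bronze → diamond → gold → silver).
Second component: alternating steps +1, −3, +1, −3, …, so -8, -7, -10, -9, -12 → -11.
Letter: letters move back 1 place in the alphabet, so y, x, w, v, u → t.
Putting it together: diamond  -11  t.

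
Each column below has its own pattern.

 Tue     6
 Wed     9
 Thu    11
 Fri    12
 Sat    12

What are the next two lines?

Sun  11; Mon  9

Day — runs through the weekdays Mon→Sun: Tue, Wed, Thu, Fri, Sat → Sun → Mon.
Second component: differences are 3, 2, 1, … (decreasing by 1 each time), so 6, 9, 11, 12, 12 → 11 → 9.
So the next two lines are Sun  11 and Mon  9.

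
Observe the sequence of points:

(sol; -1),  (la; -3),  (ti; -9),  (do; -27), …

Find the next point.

(re; -81)

For the note, runs through the solfège scale do→ti: sol, la, ti, do → re.
Second part: -1, -3, -9, -27 → -81 (×3 each step).
Putting it together: (re; -81).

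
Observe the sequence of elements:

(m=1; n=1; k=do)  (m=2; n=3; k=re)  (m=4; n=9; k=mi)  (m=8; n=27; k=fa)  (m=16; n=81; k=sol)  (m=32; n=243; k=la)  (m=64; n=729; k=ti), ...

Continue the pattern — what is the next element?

M: ×2 each step; 1, 2, 4, 8, 16, 32, 64 → 128.
N: ×3 each step; 1, 3, 9, 27, 81, 243, 729 → 2187.
K goes do, re, mi, fa, sol, la, ti → do (runs through the solfège scale do→ti).
Combining the parts gives (m=128; n=2187; k=do).

(m=128; n=2187; k=do)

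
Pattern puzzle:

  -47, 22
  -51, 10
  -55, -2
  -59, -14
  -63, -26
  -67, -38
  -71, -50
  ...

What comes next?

First value: −4 each step, so -47, -51, -55, -59, -63, -67, -71 → -75.
Second value: −12 each step, so 22, 10, -2, -14, -26, -38, -50 → -62.
Putting it together: -75, -62.

-75, -62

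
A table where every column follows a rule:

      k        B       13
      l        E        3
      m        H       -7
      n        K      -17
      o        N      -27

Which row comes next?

First letter — letters move forward 1 place in the alphabet: k, l, m, n, o → p.
Second letter: letters move forward 3 places in the alphabet; B, E, H, K, N → Q.
Third component: −10 each step, so 13, 3, -7, -17, -27 → -37.
Putting it together: p  Q  -37.

p  Q  -37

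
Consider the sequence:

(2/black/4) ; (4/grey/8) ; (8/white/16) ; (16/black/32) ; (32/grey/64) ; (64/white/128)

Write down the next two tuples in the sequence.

First component: ×2 each step; 2, 4, 8, 16, 32, 64 → 128 → 256.
Shade — repeats black → grey → white: black, grey, white, black, grey, white → black → grey.
Third component: always 2 × the first component, so 4, 8, 16, 32, 64, 128 → 256 → 512.
Putting the parts together: (128/black/256) and then (256/grey/512).

(128/black/256), (256/grey/512)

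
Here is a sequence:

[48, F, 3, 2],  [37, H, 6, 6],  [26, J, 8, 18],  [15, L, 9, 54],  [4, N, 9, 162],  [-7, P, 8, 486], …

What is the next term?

First component goes 48, 37, 26, 15, 4, -7 → -18 (−11 each step).
Letter — letters move forward 2 places in the alphabet: F, H, J, L, N, P → R.
For the third component, differences are 3, 2, 1, … (decreasing by 1 each time): 3, 6, 8, 9, 9, 8 → 6.
Fourth component — ×3 each step: 2, 6, 18, 54, 162, 486 → 1458.
So the next term is [-18, R, 6, 1458].

[-18, R, 6, 1458]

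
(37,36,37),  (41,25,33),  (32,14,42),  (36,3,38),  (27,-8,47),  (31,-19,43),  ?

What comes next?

First coordinate: alternating steps +4, −9, +4, −9, …, so 37, 41, 32, 36, 27, 31 → 22.
Second coordinate — −11 each step: 36, 25, 14, 3, -8, -19 → -30.
For the third coordinate, together with the first coordinate always sums to 74: 37, 33, 42, 38, 47, 43 → 52.
So the next term is (22,-30,52).

(22,-30,52)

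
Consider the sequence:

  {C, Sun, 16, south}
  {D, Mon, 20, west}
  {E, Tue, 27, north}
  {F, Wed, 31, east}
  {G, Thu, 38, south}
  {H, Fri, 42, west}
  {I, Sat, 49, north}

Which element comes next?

{J, Sun, 53, east}

Letter goes C, D, E, F, G, H, I → J (letters move forward 1 place in the alphabet).
Day: Sun, Mon, Tue, Wed, Thu, Fri, Sat → Sun (runs through the weekdays Mon→Sun).
Third coordinate: 16, 20, 27, 31, 38, 42, 49 → 53 (alternating steps +4, +7, +4, +7, …).
Direction: repeats south → west → north → east; south, west, north, east, south, west, north → east.
So the next element is {J, Sun, 53, east}.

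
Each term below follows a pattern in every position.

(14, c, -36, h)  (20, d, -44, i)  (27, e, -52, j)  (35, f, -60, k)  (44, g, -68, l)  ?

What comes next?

First part: 14, 20, 27, 35, 44 → 54 (differences are 6, 7, 8, … (increasing by 1 each time)).
First letter: c, d, e, f, g → h (letters move forward 1 place in the alphabet).
Third part: −8 each step; -36, -44, -52, -60, -68 → -76.
Second letter: letters move forward 1 place in the alphabet, so h, i, j, k, l → m.
Putting it together: (54, h, -76, m).

(54, h, -76, m)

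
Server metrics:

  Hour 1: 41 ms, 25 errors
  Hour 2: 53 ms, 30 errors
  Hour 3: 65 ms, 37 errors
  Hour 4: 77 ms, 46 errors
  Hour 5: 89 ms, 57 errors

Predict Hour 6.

101 ms, 70 errors

Ms — +12 each step: 41, 53, 65, 77, 89 → 101.
For the errors, differences are 5, 7, 9, … (increasing by 2 each time): 25, 30, 37, 46, 57 → 70.
Putting it together: 101 ms, 70 errors.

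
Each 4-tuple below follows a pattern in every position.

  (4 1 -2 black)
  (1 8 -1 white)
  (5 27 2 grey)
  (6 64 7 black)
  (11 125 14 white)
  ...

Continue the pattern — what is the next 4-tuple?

(17 216 23 grey)

First value: each term is the sum of the two before it, so 4, 1, 5, 6, 11 → 17.
For the second value, perfect cubes: 1³, 2³, 3³, …: 1, 8, 27, 64, 125 → 216.
For the third value, differences are 1, 3, 5, … (increasing by 2 each time): -2, -1, 2, 7, 14 → 23.
Shade: repeats black → white → grey; black, white, grey, black, white → grey.
So the next 4-tuple is (17 216 23 grey).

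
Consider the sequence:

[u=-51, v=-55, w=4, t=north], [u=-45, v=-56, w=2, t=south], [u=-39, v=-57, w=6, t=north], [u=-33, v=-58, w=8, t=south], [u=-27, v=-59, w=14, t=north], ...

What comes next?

[u=-21, v=-60, w=22, t=south]

U: +6 each step, so -51, -45, -39, -33, -27 → -21.
V: −1 each step, so -55, -56, -57, -58, -59 → -60.
W: each term is the sum of the two before it; 4, 2, 6, 8, 14 → 22.
T: alternates north ↔ south; north, south, north, south, north → south.
So the next term is [u=-21, v=-60, w=22, t=south].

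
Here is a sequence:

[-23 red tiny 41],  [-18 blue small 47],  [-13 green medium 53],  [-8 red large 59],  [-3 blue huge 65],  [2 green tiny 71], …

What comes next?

[7 red small 77]

First entry: +5 each step, so -23, -18, -13, -8, -3, 2 → 7.
Colour: repeats red → blue → green, so red, blue, green, red, blue, green → red.
Size goes tiny, small, medium, large, huge, tiny → small (repeats tiny → small → medium → large → huge).
For the fourth entry, +6 each step: 41, 47, 53, 59, 65, 71 → 77.
Combining the parts gives [7 red small 77].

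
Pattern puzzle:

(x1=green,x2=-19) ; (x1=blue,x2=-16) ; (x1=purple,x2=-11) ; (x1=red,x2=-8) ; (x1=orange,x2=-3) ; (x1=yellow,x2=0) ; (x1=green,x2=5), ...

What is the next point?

X1: repeats green → blue → purple → red → orange → yellow, so green, blue, purple, red, orange, yellow, green → blue.
X2: alternating steps +3, +5, +3, +5, …; -19, -16, -11, -8, -3, 0, 5 → 8.
Combining the parts gives (x1=blue,x2=8).

(x1=blue,x2=8)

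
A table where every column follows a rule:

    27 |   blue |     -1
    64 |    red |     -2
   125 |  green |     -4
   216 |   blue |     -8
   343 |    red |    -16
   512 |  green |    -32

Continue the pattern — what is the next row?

729  blue  -64

First component goes 27, 64, 125, 216, 343, 512 → 729 (perfect cubes: 3³, 4³, 5³, …).
Colour goes blue, red, green, blue, red, green → blue (repeats blue → red → green).
Third component goes -1, -2, -4, -8, -16, -32 → -64 (×2 each step).
So the next row is 729  blue  -64.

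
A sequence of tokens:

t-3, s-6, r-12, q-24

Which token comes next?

p-48

For the letter, letters move back 1 place in the alphabet: t, s, r, q → p.
Second component: ×2 each step, so 3, 6, 12, 24 → 48.
So the next token is p-48.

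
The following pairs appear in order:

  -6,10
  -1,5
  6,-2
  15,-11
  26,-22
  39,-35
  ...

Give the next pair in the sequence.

54,-50

First slot: -6, -1, 6, 15, 26, 39 → 54 (differences are 5, 7, 9, … (increasing by 2 each time)).
Second slot: together with the first slot always sums to 4, so 10, 5, -2, -11, -22, -35 → -50.
Combining the parts gives 54,-50.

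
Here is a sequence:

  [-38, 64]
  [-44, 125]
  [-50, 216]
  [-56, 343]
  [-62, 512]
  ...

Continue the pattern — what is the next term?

For the first part, −6 each step: -38, -44, -50, -56, -62 → -68.
For the second part, perfect cubes: 4³, 5³, 6³, …: 64, 125, 216, 343, 512 → 729.
Combining the parts gives [-68, 729].

[-68, 729]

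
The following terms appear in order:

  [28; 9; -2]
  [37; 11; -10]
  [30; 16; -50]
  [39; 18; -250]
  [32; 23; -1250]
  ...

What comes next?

[41; 25; -6250]

First slot — alternating steps +9, −7, +9, −7, …: 28, 37, 30, 39, 32 → 41.
Second slot: 9, 11, 16, 18, 23 → 25 (alternating steps +2, +5, +2, +5, …).
Third slot: ×5 each step, so -2, -10, -50, -250, -1250 → -6250.
So the next term is [41; 25; -6250].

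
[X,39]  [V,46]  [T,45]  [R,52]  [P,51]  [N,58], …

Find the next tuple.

[L,57]

Letter: letters move back 2 places in the alphabet; X, V, T, R, P, N → L.
For the second part, alternating steps +7, −1, +7, −1, …: 39, 46, 45, 52, 51, 58 → 57.
So the next tuple is [L,57].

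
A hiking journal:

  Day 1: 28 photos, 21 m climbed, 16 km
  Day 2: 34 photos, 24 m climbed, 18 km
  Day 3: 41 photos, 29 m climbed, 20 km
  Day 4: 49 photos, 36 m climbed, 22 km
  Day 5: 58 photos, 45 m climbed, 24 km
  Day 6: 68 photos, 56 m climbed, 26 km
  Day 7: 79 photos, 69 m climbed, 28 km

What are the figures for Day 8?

91 photos, 84 m climbed, 30 km

Photos goes 28, 34, 41, 49, 58, 68, 79 → 91 (differences are 6, 7, 8, … (increasing by 1 each time)).
For the m climbed, differences are 3, 5, 7, … (increasing by 2 each time): 21, 24, 29, 36, 45, 56, 69 → 84.
Km: +2 each step; 16, 18, 20, 22, 24, 26, 28 → 30.
Combining the parts gives 91 photos, 84 m climbed, 30 km.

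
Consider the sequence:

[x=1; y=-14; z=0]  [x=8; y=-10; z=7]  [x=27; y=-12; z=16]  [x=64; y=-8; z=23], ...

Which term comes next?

[x=125; y=-10; z=32]

For the x, perfect cubes: 1³, 2³, 3³, …: 1, 8, 27, 64 → 125.
Y: -14, -10, -12, -8 → -10 (alternating steps +4, −2, +4, −2, …).
Z: 0, 7, 16, 23 → 32 (alternating steps +7, +9, +7, +9, …).
Combining the parts gives [x=125; y=-10; z=32].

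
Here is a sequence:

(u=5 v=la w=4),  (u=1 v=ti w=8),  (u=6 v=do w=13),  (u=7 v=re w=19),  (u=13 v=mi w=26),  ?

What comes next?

(u=20 v=fa w=34)

U: each term is the sum of the two before it; 5, 1, 6, 7, 13 → 20.
V: la, ti, do, re, mi → fa (runs through the solfège scale do→ti).
W: 4, 8, 13, 19, 26 → 34 (differences are 4, 5, 6, … (increasing by 1 each time)).
Combining the parts gives (u=20 v=fa w=34).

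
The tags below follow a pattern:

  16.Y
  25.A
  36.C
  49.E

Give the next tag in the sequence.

64.G

First component: 16, 25, 36, 49 → 64 (perfect squares: 4², 5², 6², …).
Letter: letters move forward 2 places in the alphabet, wrapping Z→A, so Y, A, C, E → G.
So the next tag is 64.G.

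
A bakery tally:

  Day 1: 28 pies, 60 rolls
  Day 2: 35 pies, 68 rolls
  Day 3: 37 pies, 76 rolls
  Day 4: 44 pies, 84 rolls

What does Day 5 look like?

Pies: alternating steps +7, +2, +7, +2, …; 28, 35, 37, 44 → 46.
Rolls — +8 each step: 60, 68, 76, 84 → 92.
So the next line is 46 pies, 92 rolls.

46 pies, 92 rolls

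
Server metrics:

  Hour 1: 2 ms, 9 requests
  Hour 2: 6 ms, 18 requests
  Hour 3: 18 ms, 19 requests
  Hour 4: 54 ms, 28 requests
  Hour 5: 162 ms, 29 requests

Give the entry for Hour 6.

Ms: 2, 6, 18, 54, 162 → 486 (×3 each step).
For the requests, alternating steps +9, +1, +9, +1, …: 9, 18, 19, 28, 29 → 38.
Putting it together: 486 ms, 38 requests.

486 ms, 38 requests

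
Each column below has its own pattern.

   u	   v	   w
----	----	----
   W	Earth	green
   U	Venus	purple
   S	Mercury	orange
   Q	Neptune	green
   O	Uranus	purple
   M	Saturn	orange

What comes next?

Column u goes W, U, S, Q, O, M → K (letters move back 2 places in the alphabet).
Column v: runs backward through the planets Mercury→Neptune, so Earth, Venus, Mercury, Neptune, Uranus, Saturn → Jupiter.
Column w goes green, purple, orange, green, purple, orange → green (repeats green → purple → orange).
Combining the parts gives K  Jupiter  green.

K  Jupiter  green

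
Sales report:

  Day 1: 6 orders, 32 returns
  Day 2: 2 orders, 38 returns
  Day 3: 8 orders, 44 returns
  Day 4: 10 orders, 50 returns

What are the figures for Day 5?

Orders: each term is the sum of the two before it; 6, 2, 8, 10 → 18.
Returns: +6 each step, so 32, 38, 44, 50 → 56.
Combining the parts gives 18 orders, 56 returns.

18 orders, 56 returns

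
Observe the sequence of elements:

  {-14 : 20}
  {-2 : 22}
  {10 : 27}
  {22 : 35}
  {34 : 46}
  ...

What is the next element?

{46 : 60}

First coordinate: -14, -2, 10, 22, 34 → 46 (+12 each step).
Second coordinate: differences are 2, 5, 8, … (increasing by 3 each time); 20, 22, 27, 35, 46 → 60.
Putting it together: {46 : 60}.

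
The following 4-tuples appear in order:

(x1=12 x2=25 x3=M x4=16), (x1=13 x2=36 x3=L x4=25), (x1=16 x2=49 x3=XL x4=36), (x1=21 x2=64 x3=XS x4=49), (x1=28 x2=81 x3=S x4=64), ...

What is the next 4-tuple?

(x1=37 x2=100 x3=M x4=81)

X1: differences are 1, 3, 5, … (increasing by 2 each time); 12, 13, 16, 21, 28 → 37.
X2: perfect squares: 5², 6², 7², …, so 25, 36, 49, 64, 81 → 100.
X3 goes M, L, XL, XS, S → M (runs through clothing sizes XS→XL).
X4: perfect squares: 4², 5², 6², …; 16, 25, 36, 49, 64 → 81.
So the next 4-tuple is (x1=37 x2=100 x3=M x4=81).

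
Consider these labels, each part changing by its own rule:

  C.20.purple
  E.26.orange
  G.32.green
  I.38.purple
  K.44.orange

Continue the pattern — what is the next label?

Letter: C, E, G, I, K → M (letters move forward 2 places in the alphabet).
Second component: 20, 26, 32, 38, 44 → 50 (+6 each step).
Colour: repeats purple → orange → green; purple, orange, green, purple, orange → green.
Putting it together: M.50.green.

M.50.green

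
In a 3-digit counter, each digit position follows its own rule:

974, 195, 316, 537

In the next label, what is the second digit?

5

Second digit: +2 each step, mod 10, so 7, 9, 1, 3 → 5.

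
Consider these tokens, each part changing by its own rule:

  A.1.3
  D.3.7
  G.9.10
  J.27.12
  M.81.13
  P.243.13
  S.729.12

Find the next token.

For the letter, letters move forward 3 places in the alphabet: A, D, G, J, M, P, S → V.
Second component: 1, 3, 9, 27, 81, 243, 729 → 2187 (×3 each step).
Third component: differences are 4, 3, 2, … (decreasing by 1 each time), so 3, 7, 10, 12, 13, 13, 12 → 10.
Combining the parts gives V.2187.10.

V.2187.10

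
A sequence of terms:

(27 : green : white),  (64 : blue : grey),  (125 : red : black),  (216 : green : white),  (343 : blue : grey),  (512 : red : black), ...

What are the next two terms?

First component: 27, 64, 125, 216, 343, 512 → 729 → 1000 (perfect cubes: 3³, 4³, 5³, …).
Colour: green, blue, red, green, blue, red → green → blue (repeats green → blue → red).
Shade — repeats white → grey → black: white, grey, black, white, grey, black → white → grey.
Putting the parts together: (729 : green : white) and then (1000 : blue : grey).

(729 : green : white), (1000 : blue : grey)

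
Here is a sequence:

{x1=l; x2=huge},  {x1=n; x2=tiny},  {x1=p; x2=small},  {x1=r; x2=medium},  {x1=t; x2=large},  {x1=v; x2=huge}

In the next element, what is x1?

X1 — letters move forward 2 places in the alphabet: l, n, p, r, t, v → x.

x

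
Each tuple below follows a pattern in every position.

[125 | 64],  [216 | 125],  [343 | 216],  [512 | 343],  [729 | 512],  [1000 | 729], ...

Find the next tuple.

First coordinate — perfect cubes: 5³, 6³, 7³, …: 125, 216, 343, 512, 729, 1000 → 1331.
For the second coordinate, perfect cubes: 4³, 5³, 6³, …: 64, 125, 216, 343, 512, 729 → 1000.
Putting it together: [1331 | 1000].

[1331 | 1000]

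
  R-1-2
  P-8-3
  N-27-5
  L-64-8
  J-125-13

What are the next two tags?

Letter — letters move back 2 places in the alphabet: R, P, N, L, J → H → F.
Second component: perfect cubes: 1³, 2³, 3³, …; 1, 8, 27, 64, 125 → 216 → 343.
Third component goes 2, 3, 5, 8, 13 → 21 → 34 (each term is the sum of the two before it).
So the next two tags are H-216-21 and F-343-34.

H-216-21 then F-343-34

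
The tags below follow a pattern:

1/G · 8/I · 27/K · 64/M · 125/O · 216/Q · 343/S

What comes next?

512/U

First component: perfect cubes: 1³, 2³, 3³, …; 1, 8, 27, 64, 125, 216, 343 → 512.
Letter: letters move forward 2 places in the alphabet, so G, I, K, M, O, Q, S → U.
Combining the parts gives 512/U.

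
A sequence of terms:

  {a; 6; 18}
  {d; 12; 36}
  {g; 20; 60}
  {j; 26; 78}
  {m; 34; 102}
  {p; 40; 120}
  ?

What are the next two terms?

Letter: a, d, g, j, m, p → s → v (letters move forward 3 places in the alphabet).
Second component — alternating steps +6, +8, +6, +8, …: 6, 12, 20, 26, 34, 40 → 48 → 54.
Third component: 18, 36, 60, 78, 102, 120 → 144 → 162 (always 3 × the second component).
Putting the parts together: {s; 48; 144} and then {v; 54; 162}.

{s; 48; 144}, {v; 54; 162}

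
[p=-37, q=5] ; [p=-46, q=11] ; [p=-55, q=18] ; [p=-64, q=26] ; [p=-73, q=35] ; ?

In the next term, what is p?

-82

P: −9 each step, so -37, -46, -55, -64, -73 → -82.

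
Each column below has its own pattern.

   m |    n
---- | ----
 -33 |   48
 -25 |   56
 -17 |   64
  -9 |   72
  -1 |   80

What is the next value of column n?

88

For the column n, +8 each step: 48, 56, 64, 72, 80 → 88.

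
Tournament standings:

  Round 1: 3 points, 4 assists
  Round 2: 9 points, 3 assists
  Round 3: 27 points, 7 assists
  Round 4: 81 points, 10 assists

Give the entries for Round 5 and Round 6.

243 points, 17 assists; 729 points, 27 assists

Points — ×3 each step: 3, 9, 27, 81 → 243 → 729.
Assists: 4, 3, 7, 10 → 17 → 27 (each term is the sum of the two before it).
So the next two records are 243 points, 17 assists and 729 points, 27 assists.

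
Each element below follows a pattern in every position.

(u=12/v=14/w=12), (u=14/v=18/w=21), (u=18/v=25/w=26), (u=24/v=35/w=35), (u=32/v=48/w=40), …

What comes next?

(u=42/v=64/w=49)

U goes 12, 14, 18, 24, 32 → 42 (differences are 2, 4, 6, … (increasing by 2 each time)).
V goes 14, 18, 25, 35, 48 → 64 (differences are 4, 7, 10, … (increasing by 3 each time)).
W: alternating steps +9, +5, +9, +5, …, so 12, 21, 26, 35, 40 → 49.
Combining the parts gives (u=42/v=64/w=49).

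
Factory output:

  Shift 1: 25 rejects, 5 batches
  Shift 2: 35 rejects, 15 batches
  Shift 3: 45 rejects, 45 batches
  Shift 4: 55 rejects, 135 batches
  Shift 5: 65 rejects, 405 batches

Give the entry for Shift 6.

75 rejects, 1215 batches

Rejects: 25, 35, 45, 55, 65 → 75 (+10 each step).
Batches goes 5, 15, 45, 135, 405 → 1215 (×3 each step).
Putting it together: 75 rejects, 1215 batches.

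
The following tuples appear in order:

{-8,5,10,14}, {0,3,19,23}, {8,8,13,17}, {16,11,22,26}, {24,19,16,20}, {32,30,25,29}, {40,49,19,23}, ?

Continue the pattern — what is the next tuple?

{48,79,28,32}

First entry: -8, 0, 8, 16, 24, 32, 40 → 48 (+8 each step).
Second entry: each term is the sum of the two before it; 5, 3, 8, 11, 19, 30, 49 → 79.
Third entry: alternating steps +9, −6, +9, −6, …; 10, 19, 13, 22, 16, 25, 19 → 28.
Fourth entry — always 4 more than the third entry: 14, 23, 17, 26, 20, 29, 23 → 32.
So the next tuple is {48,79,28,32}.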